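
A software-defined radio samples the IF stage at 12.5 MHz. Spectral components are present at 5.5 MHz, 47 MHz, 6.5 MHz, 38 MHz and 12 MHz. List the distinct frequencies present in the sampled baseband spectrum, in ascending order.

0.5 MHz, 3 MHz, 5.5 MHz, 6 MHz

fs/2 = 6.25 MHz.
5.5 MHz ≤ fs/2 = 6.25 MHz, passes unchanged.
47 MHz mod fs = 9.5 MHz.
9.5 MHz > fs/2 = 6.25 MHz, folds to fs − 9.5 MHz = 3 MHz.
6.5 MHz > fs/2 = 6.25 MHz, folds to fs − 6.5 MHz = 6 MHz.
38 MHz mod fs = 0.5 MHz.
0.5 MHz ≤ fs/2 = 6.25 MHz, appears at 0.5 MHz.
12 MHz > fs/2 = 6.25 MHz, folds to fs − 12 MHz = 0.5 MHz.
Distinct values: {0.5 MHz, 3 MHz, 5.5 MHz, 6 MHz}.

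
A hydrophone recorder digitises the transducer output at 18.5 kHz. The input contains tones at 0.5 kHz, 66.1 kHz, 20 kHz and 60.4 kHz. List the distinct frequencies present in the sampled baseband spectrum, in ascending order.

0.5 kHz, 1.5 kHz, 4.9 kHz, 7.9 kHz

fs/2 = 9.25 kHz.
0.5 kHz ≤ fs/2 = 9.25 kHz, passes unchanged.
66.1 kHz mod fs = 10.6 kHz.
10.6 kHz > fs/2 = 9.25 kHz, folds to fs − 10.6 kHz = 7.9 kHz.
20 kHz mod fs = 1.5 kHz.
1.5 kHz ≤ fs/2 = 9.25 kHz, appears at 1.5 kHz.
60.4 kHz mod fs = 4.9 kHz.
4.9 kHz ≤ fs/2 = 9.25 kHz, appears at 4.9 kHz.
Distinct values: {0.5 kHz, 1.5 kHz, 4.9 kHz, 7.9 kHz}.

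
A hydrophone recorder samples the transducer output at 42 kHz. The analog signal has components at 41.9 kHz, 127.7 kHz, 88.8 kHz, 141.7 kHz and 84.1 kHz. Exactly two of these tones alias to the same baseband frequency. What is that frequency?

fs/2 = 21 kHz.
41.9 kHz > fs/2 = 21 kHz, folds to fs − 41.9 kHz = 0.1 kHz.
127.7 kHz mod fs = 1.7 kHz.
1.7 kHz ≤ fs/2 = 21 kHz, appears at 1.7 kHz.
88.8 kHz mod fs = 4.8 kHz.
4.8 kHz ≤ fs/2 = 21 kHz, appears at 4.8 kHz.
141.7 kHz mod fs = 15.7 kHz.
15.7 kHz ≤ fs/2 = 21 kHz, appears at 15.7 kHz.
84.1 kHz mod fs = 0.1 kHz.
0.1 kHz ≤ fs/2 = 21 kHz, appears at 0.1 kHz.
41.9 kHz and 84.1 kHz both map to 0.1 kHz.

0.1 kHz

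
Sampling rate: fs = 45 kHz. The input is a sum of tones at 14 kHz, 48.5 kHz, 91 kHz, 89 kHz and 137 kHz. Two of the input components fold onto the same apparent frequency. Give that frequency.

1 kHz

fs/2 = 22.5 kHz.
14 kHz ≤ fs/2 = 22.5 kHz, passes unchanged.
48.5 kHz mod fs = 3.5 kHz.
3.5 kHz ≤ fs/2 = 22.5 kHz, appears at 3.5 kHz.
91 kHz mod fs = 1 kHz.
1 kHz ≤ fs/2 = 22.5 kHz, appears at 1 kHz.
89 kHz mod fs = 44 kHz.
44 kHz > fs/2 = 22.5 kHz, folds to fs − 44 kHz = 1 kHz.
137 kHz mod fs = 2 kHz.
2 kHz ≤ fs/2 = 22.5 kHz, appears at 2 kHz.
89 kHz and 91 kHz both map to 1 kHz.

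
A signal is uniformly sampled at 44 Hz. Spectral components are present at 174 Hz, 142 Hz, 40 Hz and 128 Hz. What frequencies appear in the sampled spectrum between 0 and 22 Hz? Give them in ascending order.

2 Hz, 4 Hz, 10 Hz

fs/2 = 22 Hz.
174 Hz mod fs = 42 Hz.
42 Hz > fs/2 = 22 Hz, folds to fs − 42 Hz = 2 Hz.
142 Hz mod fs = 10 Hz.
10 Hz ≤ fs/2 = 22 Hz, appears at 10 Hz.
40 Hz > fs/2 = 22 Hz, folds to fs − 40 Hz = 4 Hz.
128 Hz mod fs = 40 Hz.
40 Hz > fs/2 = 22 Hz, folds to fs − 40 Hz = 4 Hz.
Distinct values: {2 Hz, 4 Hz, 10 Hz}.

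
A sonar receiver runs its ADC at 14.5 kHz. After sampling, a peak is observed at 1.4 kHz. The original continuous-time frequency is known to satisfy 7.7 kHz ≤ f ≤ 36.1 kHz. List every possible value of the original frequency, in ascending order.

13.1 kHz, 15.9 kHz, 27.6 kHz, 30.4 kHz

Frequencies that alias to 1.4 kHz are k·fs ± 1.4 kHz for integer k ≥ 0.
k=0: 1.4 kHz.
k=1: 13.1 kHz, 15.9 kHz.
k=2: 27.6 kHz, 30.4 kHz.
k=3: 42.1 kHz, 44.9 kHz.
Within [7.7 kHz, 36.1 kHz]: 13.1 kHz, 15.9 kHz, 27.6 kHz, 30.4 kHz.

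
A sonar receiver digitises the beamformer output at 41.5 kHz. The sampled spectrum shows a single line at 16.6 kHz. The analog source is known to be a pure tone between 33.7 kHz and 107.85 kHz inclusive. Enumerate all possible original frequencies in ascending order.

Frequencies that alias to 16.6 kHz are k·fs ± 16.6 kHz for integer k ≥ 0.
k=0: 16.6 kHz.
k=1: 24.9 kHz, 58.1 kHz.
k=2: 66.4 kHz, 99.6 kHz.
k=3: 107.9 kHz, 141.1 kHz.
Within [33.7 kHz, 107.85 kHz]: 58.1 kHz, 66.4 kHz, 99.6 kHz.

58.1 kHz, 66.4 kHz, 99.6 kHz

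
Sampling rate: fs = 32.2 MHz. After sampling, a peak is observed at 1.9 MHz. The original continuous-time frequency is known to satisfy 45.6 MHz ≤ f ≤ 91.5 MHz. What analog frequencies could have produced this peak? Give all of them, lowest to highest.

Frequencies that alias to 1.9 MHz are k·fs ± 1.9 MHz for integer k ≥ 0.
k=0: 1.9 MHz.
k=1: 30.3 MHz, 34.1 MHz.
k=2: 62.5 MHz, 66.3 MHz.
k=3: 94.7 MHz, 98.5 MHz.
Within [45.6 MHz, 91.5 MHz]: 62.5 MHz, 66.3 MHz.

62.5 MHz, 66.3 MHz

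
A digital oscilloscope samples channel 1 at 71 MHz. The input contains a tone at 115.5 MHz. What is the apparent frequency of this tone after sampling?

26.5 MHz

115.5 MHz mod fs = 44.5 MHz.
44.5 MHz > fs/2 = 35.5 MHz, folds to fs − 44.5 MHz = 26.5 MHz.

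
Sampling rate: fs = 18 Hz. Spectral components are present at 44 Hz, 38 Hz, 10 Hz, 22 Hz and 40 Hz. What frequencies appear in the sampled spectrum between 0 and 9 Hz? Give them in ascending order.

fs/2 = 9 Hz.
44 Hz mod fs = 8 Hz.
8 Hz ≤ fs/2 = 9 Hz, appears at 8 Hz.
38 Hz mod fs = 2 Hz.
2 Hz ≤ fs/2 = 9 Hz, appears at 2 Hz.
10 Hz > fs/2 = 9 Hz, folds to fs − 10 Hz = 8 Hz.
22 Hz mod fs = 4 Hz.
4 Hz ≤ fs/2 = 9 Hz, appears at 4 Hz.
40 Hz mod fs = 4 Hz.
4 Hz ≤ fs/2 = 9 Hz, appears at 4 Hz.
Distinct values: {2 Hz, 4 Hz, 8 Hz}.

2 Hz, 4 Hz, 8 Hz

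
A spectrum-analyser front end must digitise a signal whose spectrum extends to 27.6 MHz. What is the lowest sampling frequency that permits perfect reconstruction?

Nyquist rate = 2 × 27.6 MHz = 55.2 MHz.

55.2 MHz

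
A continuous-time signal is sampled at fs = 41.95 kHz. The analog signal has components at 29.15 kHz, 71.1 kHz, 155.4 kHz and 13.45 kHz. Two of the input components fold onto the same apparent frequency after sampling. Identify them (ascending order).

29.15 kHz, 71.1 kHz

fs/2 = 20.975 kHz.
29.15 kHz > fs/2 = 20.975 kHz, folds to fs − 29.15 kHz = 12.8 kHz.
71.1 kHz mod fs = 29.15 kHz.
29.15 kHz > fs/2 = 20.975 kHz, folds to fs − 29.15 kHz = 12.8 kHz.
155.4 kHz mod fs = 29.55 kHz.
29.55 kHz > fs/2 = 20.975 kHz, folds to fs − 29.55 kHz = 12.4 kHz.
13.45 kHz ≤ fs/2 = 20.975 kHz, passes unchanged.
29.15 kHz and 71.1 kHz both map to 12.8 kHz.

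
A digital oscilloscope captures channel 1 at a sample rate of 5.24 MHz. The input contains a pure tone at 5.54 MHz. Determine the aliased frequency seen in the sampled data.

0.3 MHz

5.54 MHz mod fs = 0.3 MHz.
0.3 MHz ≤ fs/2 = 2.62 MHz, appears at 0.3 MHz.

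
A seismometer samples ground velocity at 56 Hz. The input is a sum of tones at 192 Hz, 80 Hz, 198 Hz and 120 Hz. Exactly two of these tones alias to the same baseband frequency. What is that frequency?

fs/2 = 28 Hz.
192 Hz mod fs = 24 Hz.
24 Hz ≤ fs/2 = 28 Hz, appears at 24 Hz.
80 Hz mod fs = 24 Hz.
24 Hz ≤ fs/2 = 28 Hz, appears at 24 Hz.
198 Hz mod fs = 30 Hz.
30 Hz > fs/2 = 28 Hz, folds to fs − 30 Hz = 26 Hz.
120 Hz mod fs = 8 Hz.
8 Hz ≤ fs/2 = 28 Hz, appears at 8 Hz.
80 Hz and 192 Hz both map to 24 Hz.

24 Hz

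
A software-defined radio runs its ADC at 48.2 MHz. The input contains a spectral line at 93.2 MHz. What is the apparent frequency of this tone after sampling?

93.2 MHz mod fs = 45 MHz.
45 MHz > fs/2 = 24.1 MHz, folds to fs − 45 MHz = 3.2 MHz.

3.2 MHz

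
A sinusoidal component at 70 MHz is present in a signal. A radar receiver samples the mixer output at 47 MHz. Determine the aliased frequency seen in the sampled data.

70 MHz mod fs = 23 MHz.
23 MHz ≤ fs/2 = 23.5 MHz, appears at 23 MHz.

23 MHz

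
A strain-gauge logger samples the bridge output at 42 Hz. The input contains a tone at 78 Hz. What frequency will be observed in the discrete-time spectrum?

6 Hz

78 Hz mod fs = 36 Hz.
36 Hz > fs/2 = 21 Hz, folds to fs − 36 Hz = 6 Hz.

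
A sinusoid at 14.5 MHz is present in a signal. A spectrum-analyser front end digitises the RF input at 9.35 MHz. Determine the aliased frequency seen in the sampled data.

14.5 MHz mod fs = 5.15 MHz.
5.15 MHz > fs/2 = 4.675 MHz, folds to fs − 5.15 MHz = 4.2 MHz.

4.2 MHz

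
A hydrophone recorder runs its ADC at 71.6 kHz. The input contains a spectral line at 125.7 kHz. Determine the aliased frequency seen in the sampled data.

17.5 kHz

125.7 kHz mod fs = 54.1 kHz.
54.1 kHz > fs/2 = 35.8 kHz, folds to fs − 54.1 kHz = 17.5 kHz.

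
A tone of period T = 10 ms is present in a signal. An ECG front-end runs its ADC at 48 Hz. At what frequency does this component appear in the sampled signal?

T = 10 ms → f = 1/T = 100 Hz.
100 Hz mod fs = 4 Hz.
4 Hz ≤ fs/2 = 24 Hz, appears at 4 Hz.

4 Hz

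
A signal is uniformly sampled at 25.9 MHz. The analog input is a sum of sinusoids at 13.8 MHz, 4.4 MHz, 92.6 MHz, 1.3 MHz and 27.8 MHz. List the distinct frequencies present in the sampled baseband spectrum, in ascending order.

1.3 MHz, 1.9 MHz, 4.4 MHz, 11 MHz, 12.1 MHz

fs/2 = 12.95 MHz.
13.8 MHz > fs/2 = 12.95 MHz, folds to fs − 13.8 MHz = 12.1 MHz.
4.4 MHz ≤ fs/2 = 12.95 MHz, passes unchanged.
92.6 MHz mod fs = 14.9 MHz.
14.9 MHz > fs/2 = 12.95 MHz, folds to fs − 14.9 MHz = 11 MHz.
1.3 MHz ≤ fs/2 = 12.95 MHz, passes unchanged.
27.8 MHz mod fs = 1.9 MHz.
1.9 MHz ≤ fs/2 = 12.95 MHz, appears at 1.9 MHz.
Distinct values: {1.3 MHz, 1.9 MHz, 4.4 MHz, 11 MHz, 12.1 MHz}.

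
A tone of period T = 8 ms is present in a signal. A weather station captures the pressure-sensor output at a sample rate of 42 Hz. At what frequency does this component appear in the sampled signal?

1 Hz

T = 8 ms → f = 1/T = 125 Hz.
125 Hz mod fs = 41 Hz.
41 Hz > fs/2 = 21 Hz, folds to fs − 41 Hz = 1 Hz.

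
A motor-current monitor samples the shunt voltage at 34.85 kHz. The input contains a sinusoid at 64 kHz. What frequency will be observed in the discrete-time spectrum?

5.7 kHz

64 kHz mod fs = 29.15 kHz.
29.15 kHz > fs/2 = 17.425 kHz, folds to fs − 29.15 kHz = 5.7 kHz.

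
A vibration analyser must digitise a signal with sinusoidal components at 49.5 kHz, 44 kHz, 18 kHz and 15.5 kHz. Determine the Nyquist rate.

99 kHz

Highest-frequency component: 49.5 kHz.
Nyquist rate = 2 × 49.5 kHz = 99 kHz.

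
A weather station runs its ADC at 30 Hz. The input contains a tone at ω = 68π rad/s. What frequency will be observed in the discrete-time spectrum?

ω = 68π rad/s → f = ω/(2π) = 34 Hz.
34 Hz mod fs = 4 Hz.
4 Hz ≤ fs/2 = 15 Hz, appears at 4 Hz.

4 Hz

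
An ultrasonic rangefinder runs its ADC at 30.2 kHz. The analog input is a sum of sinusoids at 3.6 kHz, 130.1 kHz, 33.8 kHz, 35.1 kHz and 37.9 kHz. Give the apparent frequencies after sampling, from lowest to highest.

fs/2 = 15.1 kHz.
3.6 kHz ≤ fs/2 = 15.1 kHz, passes unchanged.
130.1 kHz mod fs = 9.3 kHz.
9.3 kHz ≤ fs/2 = 15.1 kHz, appears at 9.3 kHz.
33.8 kHz mod fs = 3.6 kHz.
3.6 kHz ≤ fs/2 = 15.1 kHz, appears at 3.6 kHz.
35.1 kHz mod fs = 4.9 kHz.
4.9 kHz ≤ fs/2 = 15.1 kHz, appears at 4.9 kHz.
37.9 kHz mod fs = 7.7 kHz.
7.7 kHz ≤ fs/2 = 15.1 kHz, appears at 7.7 kHz.
Distinct values: {3.6 kHz, 4.9 kHz, 7.7 kHz, 9.3 kHz}.

3.6 kHz, 4.9 kHz, 7.7 kHz, 9.3 kHz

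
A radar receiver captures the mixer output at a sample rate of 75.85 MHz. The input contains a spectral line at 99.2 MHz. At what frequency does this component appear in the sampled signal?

23.35 MHz

99.2 MHz mod fs = 23.35 MHz.
23.35 MHz ≤ fs/2 = 37.925 MHz, appears at 23.35 MHz.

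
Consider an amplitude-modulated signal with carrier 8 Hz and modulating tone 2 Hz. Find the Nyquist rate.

AM sidebands sit at fc ± fm = 6 Hz and 10 Hz.
Highest-frequency component: 10 Hz.
Nyquist rate = 2 × 10 Hz = 20 Hz.

20 Hz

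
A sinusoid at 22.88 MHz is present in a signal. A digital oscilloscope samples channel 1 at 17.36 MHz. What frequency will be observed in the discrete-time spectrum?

22.88 MHz mod fs = 5.52 MHz.
5.52 MHz ≤ fs/2 = 8.68 MHz, appears at 5.52 MHz.

5.52 MHz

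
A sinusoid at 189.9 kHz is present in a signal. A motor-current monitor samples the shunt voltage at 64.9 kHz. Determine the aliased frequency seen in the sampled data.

189.9 kHz mod fs = 60.1 kHz.
60.1 kHz > fs/2 = 32.45 kHz, folds to fs − 60.1 kHz = 4.8 kHz.

4.8 kHz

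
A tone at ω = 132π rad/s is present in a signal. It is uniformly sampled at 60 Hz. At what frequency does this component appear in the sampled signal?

6 Hz

ω = 132π rad/s → f = ω/(2π) = 66 Hz.
66 Hz mod fs = 6 Hz.
6 Hz ≤ fs/2 = 30 Hz, appears at 6 Hz.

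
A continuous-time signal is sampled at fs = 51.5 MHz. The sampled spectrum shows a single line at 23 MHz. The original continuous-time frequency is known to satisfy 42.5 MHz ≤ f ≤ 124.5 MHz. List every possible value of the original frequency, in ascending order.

Frequencies that alias to 23 MHz are k·fs ± 23 MHz for integer k ≥ 0.
k=0: 23 MHz.
k=1: 28.5 MHz, 74.5 MHz.
k=2: 80 MHz, 126 MHz.
k=3: 131.5 MHz, 177.5 MHz.
Within [42.5 MHz, 124.5 MHz]: 74.5 MHz, 80 MHz.

74.5 MHz, 80 MHz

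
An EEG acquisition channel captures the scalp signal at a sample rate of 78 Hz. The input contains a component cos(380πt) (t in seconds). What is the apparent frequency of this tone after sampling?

34 Hz

ω = 380π rad/s → f = ω/(2π) = 190 Hz.
190 Hz mod fs = 34 Hz.
34 Hz ≤ fs/2 = 39 Hz, appears at 34 Hz.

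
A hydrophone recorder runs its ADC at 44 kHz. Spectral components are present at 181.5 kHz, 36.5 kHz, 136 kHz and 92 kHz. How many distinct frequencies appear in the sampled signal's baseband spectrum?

fs/2 = 22 kHz.
181.5 kHz mod fs = 5.5 kHz.
5.5 kHz ≤ fs/2 = 22 kHz, appears at 5.5 kHz.
36.5 kHz > fs/2 = 22 kHz, folds to fs − 36.5 kHz = 7.5 kHz.
136 kHz mod fs = 4 kHz.
4 kHz ≤ fs/2 = 22 kHz, appears at 4 kHz.
92 kHz mod fs = 4 kHz.
4 kHz ≤ fs/2 = 22 kHz, appears at 4 kHz.
Distinct values: {4 kHz, 5.5 kHz, 7.5 kHz} → 3.

3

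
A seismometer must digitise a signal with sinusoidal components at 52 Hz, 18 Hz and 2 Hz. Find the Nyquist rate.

Highest-frequency component: 52 Hz.
Nyquist rate = 2 × 52 Hz = 104 Hz.

104 Hz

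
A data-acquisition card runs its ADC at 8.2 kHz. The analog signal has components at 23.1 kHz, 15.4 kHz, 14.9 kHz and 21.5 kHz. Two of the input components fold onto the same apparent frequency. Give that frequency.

fs/2 = 4.1 kHz.
23.1 kHz mod fs = 6.7 kHz.
6.7 kHz > fs/2 = 4.1 kHz, folds to fs − 6.7 kHz = 1.5 kHz.
15.4 kHz mod fs = 7.2 kHz.
7.2 kHz > fs/2 = 4.1 kHz, folds to fs − 7.2 kHz = 1 kHz.
14.9 kHz mod fs = 6.7 kHz.
6.7 kHz > fs/2 = 4.1 kHz, folds to fs − 6.7 kHz = 1.5 kHz.
21.5 kHz mod fs = 5.1 kHz.
5.1 kHz > fs/2 = 4.1 kHz, folds to fs − 5.1 kHz = 3.1 kHz.
14.9 kHz and 23.1 kHz both map to 1.5 kHz.

1.5 kHz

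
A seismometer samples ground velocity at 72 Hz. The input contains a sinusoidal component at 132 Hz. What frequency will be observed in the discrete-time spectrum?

132 Hz mod fs = 60 Hz.
60 Hz > fs/2 = 36 Hz, folds to fs − 60 Hz = 12 Hz.

12 Hz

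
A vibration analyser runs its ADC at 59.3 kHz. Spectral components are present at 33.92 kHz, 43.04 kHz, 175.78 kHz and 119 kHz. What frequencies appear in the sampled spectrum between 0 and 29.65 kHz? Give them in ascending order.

fs/2 = 29.65 kHz.
33.92 kHz > fs/2 = 29.65 kHz, folds to fs − 33.92 kHz = 25.38 kHz.
43.04 kHz > fs/2 = 29.65 kHz, folds to fs − 43.04 kHz = 16.26 kHz.
175.78 kHz mod fs = 57.18 kHz.
57.18 kHz > fs/2 = 29.65 kHz, folds to fs − 57.18 kHz = 2.12 kHz.
119 kHz mod fs = 0.4 kHz.
0.4 kHz ≤ fs/2 = 29.65 kHz, appears at 0.4 kHz.
Distinct values: {0.4 kHz, 2.12 kHz, 16.26 kHz, 25.38 kHz}.

0.4 kHz, 2.12 kHz, 16.26 kHz, 25.38 kHz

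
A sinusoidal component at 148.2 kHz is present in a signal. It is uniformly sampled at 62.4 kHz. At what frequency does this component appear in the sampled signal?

148.2 kHz mod fs = 23.4 kHz.
23.4 kHz ≤ fs/2 = 31.2 kHz, appears at 23.4 kHz.

23.4 kHz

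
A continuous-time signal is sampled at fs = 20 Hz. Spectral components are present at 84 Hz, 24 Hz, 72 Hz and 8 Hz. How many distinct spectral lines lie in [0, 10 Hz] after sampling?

2

fs/2 = 10 Hz.
84 Hz mod fs = 4 Hz.
4 Hz ≤ fs/2 = 10 Hz, appears at 4 Hz.
24 Hz mod fs = 4 Hz.
4 Hz ≤ fs/2 = 10 Hz, appears at 4 Hz.
72 Hz mod fs = 12 Hz.
12 Hz > fs/2 = 10 Hz, folds to fs − 12 Hz = 8 Hz.
8 Hz ≤ fs/2 = 10 Hz, passes unchanged.
Distinct values: {4 Hz, 8 Hz} → 2.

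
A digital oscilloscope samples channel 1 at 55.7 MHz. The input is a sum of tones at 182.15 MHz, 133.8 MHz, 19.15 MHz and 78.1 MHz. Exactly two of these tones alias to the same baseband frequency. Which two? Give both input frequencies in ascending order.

78.1 MHz, 133.8 MHz

fs/2 = 27.85 MHz.
182.15 MHz mod fs = 15.05 MHz.
15.05 MHz ≤ fs/2 = 27.85 MHz, appears at 15.05 MHz.
133.8 MHz mod fs = 22.4 MHz.
22.4 MHz ≤ fs/2 = 27.85 MHz, appears at 22.4 MHz.
19.15 MHz ≤ fs/2 = 27.85 MHz, passes unchanged.
78.1 MHz mod fs = 22.4 MHz.
22.4 MHz ≤ fs/2 = 27.85 MHz, appears at 22.4 MHz.
78.1 MHz and 133.8 MHz both map to 22.4 MHz.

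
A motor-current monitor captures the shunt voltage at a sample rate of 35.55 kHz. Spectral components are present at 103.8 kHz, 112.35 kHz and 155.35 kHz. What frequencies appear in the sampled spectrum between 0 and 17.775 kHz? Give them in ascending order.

2.85 kHz, 5.7 kHz, 13.15 kHz

fs/2 = 17.775 kHz.
103.8 kHz mod fs = 32.7 kHz.
32.7 kHz > fs/2 = 17.775 kHz, folds to fs − 32.7 kHz = 2.85 kHz.
112.35 kHz mod fs = 5.7 kHz.
5.7 kHz ≤ fs/2 = 17.775 kHz, appears at 5.7 kHz.
155.35 kHz mod fs = 13.15 kHz.
13.15 kHz ≤ fs/2 = 17.775 kHz, appears at 13.15 kHz.
Distinct values: {2.85 kHz, 5.7 kHz, 13.15 kHz}.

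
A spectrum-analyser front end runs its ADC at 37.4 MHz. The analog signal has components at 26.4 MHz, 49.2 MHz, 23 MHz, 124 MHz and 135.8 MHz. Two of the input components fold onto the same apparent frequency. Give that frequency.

fs/2 = 18.7 MHz.
26.4 MHz > fs/2 = 18.7 MHz, folds to fs − 26.4 MHz = 11 MHz.
49.2 MHz mod fs = 11.8 MHz.
11.8 MHz ≤ fs/2 = 18.7 MHz, appears at 11.8 MHz.
23 MHz > fs/2 = 18.7 MHz, folds to fs − 23 MHz = 14.4 MHz.
124 MHz mod fs = 11.8 MHz.
11.8 MHz ≤ fs/2 = 18.7 MHz, appears at 11.8 MHz.
135.8 MHz mod fs = 23.6 MHz.
23.6 MHz > fs/2 = 18.7 MHz, folds to fs − 23.6 MHz = 13.8 MHz.
49.2 MHz and 124 MHz both map to 11.8 MHz.

11.8 MHz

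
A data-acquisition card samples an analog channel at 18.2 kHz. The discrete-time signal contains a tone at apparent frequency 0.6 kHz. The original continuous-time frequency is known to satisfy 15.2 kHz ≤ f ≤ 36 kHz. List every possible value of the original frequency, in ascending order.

Frequencies that alias to 0.6 kHz are k·fs ± 0.6 kHz for integer k ≥ 0.
k=0: 0.6 kHz.
k=1: 17.6 kHz, 18.8 kHz.
k=2: 35.8 kHz, 37 kHz.
k=3: 54 kHz, 55.2 kHz.
Within [15.2 kHz, 36 kHz]: 17.6 kHz, 18.8 kHz, 35.8 kHz.

17.6 kHz, 18.8 kHz, 35.8 kHz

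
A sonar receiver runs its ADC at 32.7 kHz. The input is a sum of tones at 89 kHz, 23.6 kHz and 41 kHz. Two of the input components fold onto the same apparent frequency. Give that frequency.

fs/2 = 16.35 kHz.
89 kHz mod fs = 23.6 kHz.
23.6 kHz > fs/2 = 16.35 kHz, folds to fs − 23.6 kHz = 9.1 kHz.
23.6 kHz > fs/2 = 16.35 kHz, folds to fs − 23.6 kHz = 9.1 kHz.
41 kHz mod fs = 8.3 kHz.
8.3 kHz ≤ fs/2 = 16.35 kHz, appears at 8.3 kHz.
23.6 kHz and 89 kHz both map to 9.1 kHz.

9.1 kHz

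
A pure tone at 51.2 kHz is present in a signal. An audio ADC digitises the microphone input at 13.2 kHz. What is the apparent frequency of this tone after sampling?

1.6 kHz

51.2 kHz mod fs = 11.6 kHz.
11.6 kHz > fs/2 = 6.6 kHz, folds to fs − 11.6 kHz = 1.6 kHz.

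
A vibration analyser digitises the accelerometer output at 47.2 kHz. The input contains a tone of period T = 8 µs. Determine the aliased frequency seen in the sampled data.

T = 8 µs → f = 1/T = 125 kHz.
125 kHz mod fs = 30.6 kHz.
30.6 kHz > fs/2 = 23.6 kHz, folds to fs − 30.6 kHz = 16.6 kHz.

16.6 kHz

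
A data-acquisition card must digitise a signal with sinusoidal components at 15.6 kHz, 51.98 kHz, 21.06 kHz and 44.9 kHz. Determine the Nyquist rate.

103.96 kHz

Highest-frequency component: 51.98 kHz.
Nyquist rate = 2 × 51.98 kHz = 103.96 kHz.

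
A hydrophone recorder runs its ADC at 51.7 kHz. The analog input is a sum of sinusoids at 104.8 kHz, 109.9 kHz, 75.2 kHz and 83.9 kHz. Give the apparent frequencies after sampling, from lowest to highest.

fs/2 = 25.85 kHz.
104.8 kHz mod fs = 1.4 kHz.
1.4 kHz ≤ fs/2 = 25.85 kHz, appears at 1.4 kHz.
109.9 kHz mod fs = 6.5 kHz.
6.5 kHz ≤ fs/2 = 25.85 kHz, appears at 6.5 kHz.
75.2 kHz mod fs = 23.5 kHz.
23.5 kHz ≤ fs/2 = 25.85 kHz, appears at 23.5 kHz.
83.9 kHz mod fs = 32.2 kHz.
32.2 kHz > fs/2 = 25.85 kHz, folds to fs − 32.2 kHz = 19.5 kHz.
Distinct values: {1.4 kHz, 6.5 kHz, 19.5 kHz, 23.5 kHz}.

1.4 kHz, 6.5 kHz, 19.5 kHz, 23.5 kHz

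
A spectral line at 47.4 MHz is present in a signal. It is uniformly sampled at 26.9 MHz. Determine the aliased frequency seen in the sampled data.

47.4 MHz mod fs = 20.5 MHz.
20.5 MHz > fs/2 = 13.45 MHz, folds to fs − 20.5 MHz = 6.4 MHz.

6.4 MHz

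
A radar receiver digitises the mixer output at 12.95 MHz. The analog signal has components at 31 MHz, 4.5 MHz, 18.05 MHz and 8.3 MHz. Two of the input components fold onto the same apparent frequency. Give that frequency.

fs/2 = 6.475 MHz.
31 MHz mod fs = 5.1 MHz.
5.1 MHz ≤ fs/2 = 6.475 MHz, appears at 5.1 MHz.
4.5 MHz ≤ fs/2 = 6.475 MHz, passes unchanged.
18.05 MHz mod fs = 5.1 MHz.
5.1 MHz ≤ fs/2 = 6.475 MHz, appears at 5.1 MHz.
8.3 MHz > fs/2 = 6.475 MHz, folds to fs − 8.3 MHz = 4.65 MHz.
18.05 MHz and 31 MHz both map to 5.1 MHz.

5.1 MHz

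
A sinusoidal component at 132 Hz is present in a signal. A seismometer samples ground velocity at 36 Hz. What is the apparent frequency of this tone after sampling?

12 Hz

132 Hz mod fs = 24 Hz.
24 Hz > fs/2 = 18 Hz, folds to fs − 24 Hz = 12 Hz.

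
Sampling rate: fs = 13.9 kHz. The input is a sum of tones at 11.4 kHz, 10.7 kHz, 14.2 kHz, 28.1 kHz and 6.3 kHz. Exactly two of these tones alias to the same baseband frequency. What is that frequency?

fs/2 = 6.95 kHz.
11.4 kHz > fs/2 = 6.95 kHz, folds to fs − 11.4 kHz = 2.5 kHz.
10.7 kHz > fs/2 = 6.95 kHz, folds to fs − 10.7 kHz = 3.2 kHz.
14.2 kHz mod fs = 0.3 kHz.
0.3 kHz ≤ fs/2 = 6.95 kHz, appears at 0.3 kHz.
28.1 kHz mod fs = 0.3 kHz.
0.3 kHz ≤ fs/2 = 6.95 kHz, appears at 0.3 kHz.
6.3 kHz ≤ fs/2 = 6.95 kHz, passes unchanged.
14.2 kHz and 28.1 kHz both map to 0.3 kHz.

0.3 kHz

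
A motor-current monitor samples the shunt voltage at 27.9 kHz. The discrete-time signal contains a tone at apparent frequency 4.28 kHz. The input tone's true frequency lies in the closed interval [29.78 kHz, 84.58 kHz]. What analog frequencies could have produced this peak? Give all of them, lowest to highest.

32.18 kHz, 51.52 kHz, 60.08 kHz, 79.42 kHz

Frequencies that alias to 4.28 kHz are k·fs ± 4.28 kHz for integer k ≥ 0.
k=0: 4.28 kHz.
k=1: 23.62 kHz, 32.18 kHz.
k=2: 51.52 kHz, 60.08 kHz.
k=3: 79.42 kHz, 87.98 kHz.
k=4: 107.32 kHz, 115.88 kHz.
Within [29.78 kHz, 84.58 kHz]: 32.18 kHz, 51.52 kHz, 60.08 kHz, 79.42 kHz.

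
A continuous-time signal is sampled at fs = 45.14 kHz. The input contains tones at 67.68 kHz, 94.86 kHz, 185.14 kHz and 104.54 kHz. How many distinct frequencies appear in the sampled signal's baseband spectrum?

3

fs/2 = 22.57 kHz.
67.68 kHz mod fs = 22.54 kHz.
22.54 kHz ≤ fs/2 = 22.57 kHz, appears at 22.54 kHz.
94.86 kHz mod fs = 4.58 kHz.
4.58 kHz ≤ fs/2 = 22.57 kHz, appears at 4.58 kHz.
185.14 kHz mod fs = 4.58 kHz.
4.58 kHz ≤ fs/2 = 22.57 kHz, appears at 4.58 kHz.
104.54 kHz mod fs = 14.26 kHz.
14.26 kHz ≤ fs/2 = 22.57 kHz, appears at 14.26 kHz.
Distinct values: {4.58 kHz, 14.26 kHz, 22.54 kHz} → 3.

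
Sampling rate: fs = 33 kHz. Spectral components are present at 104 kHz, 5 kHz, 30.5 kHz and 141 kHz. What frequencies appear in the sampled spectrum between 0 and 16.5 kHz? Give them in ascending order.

2.5 kHz, 5 kHz, 9 kHz

fs/2 = 16.5 kHz.
104 kHz mod fs = 5 kHz.
5 kHz ≤ fs/2 = 16.5 kHz, appears at 5 kHz.
5 kHz ≤ fs/2 = 16.5 kHz, passes unchanged.
30.5 kHz > fs/2 = 16.5 kHz, folds to fs − 30.5 kHz = 2.5 kHz.
141 kHz mod fs = 9 kHz.
9 kHz ≤ fs/2 = 16.5 kHz, appears at 9 kHz.
Distinct values: {2.5 kHz, 5 kHz, 9 kHz}.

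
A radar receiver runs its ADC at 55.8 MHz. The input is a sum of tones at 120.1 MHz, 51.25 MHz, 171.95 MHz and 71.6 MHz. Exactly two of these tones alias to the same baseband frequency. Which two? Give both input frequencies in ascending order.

fs/2 = 27.9 MHz.
120.1 MHz mod fs = 8.5 MHz.
8.5 MHz ≤ fs/2 = 27.9 MHz, appears at 8.5 MHz.
51.25 MHz > fs/2 = 27.9 MHz, folds to fs − 51.25 MHz = 4.55 MHz.
171.95 MHz mod fs = 4.55 MHz.
4.55 MHz ≤ fs/2 = 27.9 MHz, appears at 4.55 MHz.
71.6 MHz mod fs = 15.8 MHz.
15.8 MHz ≤ fs/2 = 27.9 MHz, appears at 15.8 MHz.
51.25 MHz and 171.95 MHz both map to 4.55 MHz.

51.25 MHz, 171.95 MHz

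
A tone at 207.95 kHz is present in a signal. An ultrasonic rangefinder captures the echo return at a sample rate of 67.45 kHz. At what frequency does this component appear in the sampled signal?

207.95 kHz mod fs = 5.6 kHz.
5.6 kHz ≤ fs/2 = 33.725 kHz, appears at 5.6 kHz.

5.6 kHz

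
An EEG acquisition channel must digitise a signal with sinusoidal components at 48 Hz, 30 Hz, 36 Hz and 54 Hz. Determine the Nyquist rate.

Highest-frequency component: 54 Hz.
Nyquist rate = 2 × 54 Hz = 108 Hz.

108 Hz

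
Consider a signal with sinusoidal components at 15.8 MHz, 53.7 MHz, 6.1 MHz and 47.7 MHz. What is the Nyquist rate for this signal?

Highest-frequency component: 53.7 MHz.
Nyquist rate = 2 × 53.7 MHz = 107.4 MHz.

107.4 MHz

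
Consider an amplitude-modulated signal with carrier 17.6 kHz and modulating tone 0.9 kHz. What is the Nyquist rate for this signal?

37 kHz

AM sidebands sit at fc ± fm = 16.7 kHz and 18.5 kHz.
Highest-frequency component: 18.5 kHz.
Nyquist rate = 2 × 18.5 kHz = 37 kHz.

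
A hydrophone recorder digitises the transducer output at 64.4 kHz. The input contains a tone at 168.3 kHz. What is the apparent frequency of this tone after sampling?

168.3 kHz mod fs = 39.5 kHz.
39.5 kHz > fs/2 = 32.2 kHz, folds to fs − 39.5 kHz = 24.9 kHz.

24.9 kHz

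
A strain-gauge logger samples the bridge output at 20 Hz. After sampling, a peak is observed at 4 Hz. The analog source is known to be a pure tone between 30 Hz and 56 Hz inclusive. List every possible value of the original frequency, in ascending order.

36 Hz, 44 Hz, 56 Hz

Frequencies that alias to 4 Hz are k·fs ± 4 Hz for integer k ≥ 0.
k=0: 4 Hz.
k=1: 16 Hz, 24 Hz.
k=2: 36 Hz, 44 Hz.
k=3: 56 Hz, 64 Hz.
k=4: 76 Hz, 84 Hz.
Within [30 Hz, 56 Hz]: 36 Hz, 44 Hz, 56 Hz.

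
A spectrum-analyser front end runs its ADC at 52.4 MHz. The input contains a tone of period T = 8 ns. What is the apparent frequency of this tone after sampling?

20.2 MHz

T = 8 ns → f = 1/T = 125 MHz.
125 MHz mod fs = 20.2 MHz.
20.2 MHz ≤ fs/2 = 26.2 MHz, appears at 20.2 MHz.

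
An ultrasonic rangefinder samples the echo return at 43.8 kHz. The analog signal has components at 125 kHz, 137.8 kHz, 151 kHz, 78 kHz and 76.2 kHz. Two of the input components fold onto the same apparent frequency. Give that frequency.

fs/2 = 21.9 kHz.
125 kHz mod fs = 37.4 kHz.
37.4 kHz > fs/2 = 21.9 kHz, folds to fs − 37.4 kHz = 6.4 kHz.
137.8 kHz mod fs = 6.4 kHz.
6.4 kHz ≤ fs/2 = 21.9 kHz, appears at 6.4 kHz.
151 kHz mod fs = 19.6 kHz.
19.6 kHz ≤ fs/2 = 21.9 kHz, appears at 19.6 kHz.
78 kHz mod fs = 34.2 kHz.
34.2 kHz > fs/2 = 21.9 kHz, folds to fs − 34.2 kHz = 9.6 kHz.
76.2 kHz mod fs = 32.4 kHz.
32.4 kHz > fs/2 = 21.9 kHz, folds to fs − 32.4 kHz = 11.4 kHz.
125 kHz and 137.8 kHz both map to 6.4 kHz.

6.4 kHz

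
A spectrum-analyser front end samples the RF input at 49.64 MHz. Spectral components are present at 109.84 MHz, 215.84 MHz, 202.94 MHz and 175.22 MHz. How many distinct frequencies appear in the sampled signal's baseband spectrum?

4

fs/2 = 24.82 MHz.
109.84 MHz mod fs = 10.56 MHz.
10.56 MHz ≤ fs/2 = 24.82 MHz, appears at 10.56 MHz.
215.84 MHz mod fs = 17.28 MHz.
17.28 MHz ≤ fs/2 = 24.82 MHz, appears at 17.28 MHz.
202.94 MHz mod fs = 4.38 MHz.
4.38 MHz ≤ fs/2 = 24.82 MHz, appears at 4.38 MHz.
175.22 MHz mod fs = 26.3 MHz.
26.3 MHz > fs/2 = 24.82 MHz, folds to fs − 26.3 MHz = 23.34 MHz.
Distinct values: {4.38 MHz, 10.56 MHz, 17.28 MHz, 23.34 MHz} → 4.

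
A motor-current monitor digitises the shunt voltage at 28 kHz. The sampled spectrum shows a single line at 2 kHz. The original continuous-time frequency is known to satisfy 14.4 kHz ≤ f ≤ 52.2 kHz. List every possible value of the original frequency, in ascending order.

Frequencies that alias to 2 kHz are k·fs ± 2 kHz for integer k ≥ 0.
k=0: 2 kHz.
k=1: 26 kHz, 30 kHz.
k=2: 54 kHz, 58 kHz.
Within [14.4 kHz, 52.2 kHz]: 26 kHz, 30 kHz.

26 kHz, 30 kHz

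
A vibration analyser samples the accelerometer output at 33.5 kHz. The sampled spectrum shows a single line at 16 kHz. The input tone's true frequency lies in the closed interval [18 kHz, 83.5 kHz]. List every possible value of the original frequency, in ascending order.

Frequencies that alias to 16 kHz are k·fs ± 16 kHz for integer k ≥ 0.
k=0: 16 kHz.
k=1: 17.5 kHz, 49.5 kHz.
k=2: 51 kHz, 83 kHz.
k=3: 84.5 kHz, 116.5 kHz.
Within [18 kHz, 83.5 kHz]: 49.5 kHz, 51 kHz, 83 kHz.

49.5 kHz, 51 kHz, 83 kHz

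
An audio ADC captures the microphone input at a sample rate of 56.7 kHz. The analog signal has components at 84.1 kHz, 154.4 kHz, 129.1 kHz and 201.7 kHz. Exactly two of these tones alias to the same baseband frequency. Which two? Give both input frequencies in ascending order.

fs/2 = 28.35 kHz.
84.1 kHz mod fs = 27.4 kHz.
27.4 kHz ≤ fs/2 = 28.35 kHz, appears at 27.4 kHz.
154.4 kHz mod fs = 41 kHz.
41 kHz > fs/2 = 28.35 kHz, folds to fs − 41 kHz = 15.7 kHz.
129.1 kHz mod fs = 15.7 kHz.
15.7 kHz ≤ fs/2 = 28.35 kHz, appears at 15.7 kHz.
201.7 kHz mod fs = 31.6 kHz.
31.6 kHz > fs/2 = 28.35 kHz, folds to fs − 31.6 kHz = 25.1 kHz.
129.1 kHz and 154.4 kHz both map to 15.7 kHz.

129.1 kHz, 154.4 kHz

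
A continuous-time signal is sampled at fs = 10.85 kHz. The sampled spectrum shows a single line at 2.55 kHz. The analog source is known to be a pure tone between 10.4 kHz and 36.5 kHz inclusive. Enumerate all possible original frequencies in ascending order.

Frequencies that alias to 2.55 kHz are k·fs ± 2.55 kHz for integer k ≥ 0.
k=0: 2.55 kHz.
k=1: 8.3 kHz, 13.4 kHz.
k=2: 19.15 kHz, 24.25 kHz.
k=3: 30 kHz, 35.1 kHz.
k=4: 40.85 kHz, 45.95 kHz.
Within [10.4 kHz, 36.5 kHz]: 13.4 kHz, 19.15 kHz, 24.25 kHz, 30 kHz, 35.1 kHz.

13.4 kHz, 19.15 kHz, 24.25 kHz, 30 kHz, 35.1 kHz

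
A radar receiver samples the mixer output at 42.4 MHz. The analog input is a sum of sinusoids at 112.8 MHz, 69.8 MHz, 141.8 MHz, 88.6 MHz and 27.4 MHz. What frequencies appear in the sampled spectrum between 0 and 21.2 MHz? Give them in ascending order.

fs/2 = 21.2 MHz.
112.8 MHz mod fs = 28 MHz.
28 MHz > fs/2 = 21.2 MHz, folds to fs − 28 MHz = 14.4 MHz.
69.8 MHz mod fs = 27.4 MHz.
27.4 MHz > fs/2 = 21.2 MHz, folds to fs − 27.4 MHz = 15 MHz.
141.8 MHz mod fs = 14.6 MHz.
14.6 MHz ≤ fs/2 = 21.2 MHz, appears at 14.6 MHz.
88.6 MHz mod fs = 3.8 MHz.
3.8 MHz ≤ fs/2 = 21.2 MHz, appears at 3.8 MHz.
27.4 MHz > fs/2 = 21.2 MHz, folds to fs − 27.4 MHz = 15 MHz.
Distinct values: {3.8 MHz, 14.4 MHz, 14.6 MHz, 15 MHz}.

3.8 MHz, 14.4 MHz, 14.6 MHz, 15 MHz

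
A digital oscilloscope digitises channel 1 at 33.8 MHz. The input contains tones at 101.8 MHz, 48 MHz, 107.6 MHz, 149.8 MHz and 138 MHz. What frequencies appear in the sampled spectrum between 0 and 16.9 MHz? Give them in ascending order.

0.4 MHz, 2.8 MHz, 6.2 MHz, 14.2 MHz, 14.6 MHz

fs/2 = 16.9 MHz.
101.8 MHz mod fs = 0.4 MHz.
0.4 MHz ≤ fs/2 = 16.9 MHz, appears at 0.4 MHz.
48 MHz mod fs = 14.2 MHz.
14.2 MHz ≤ fs/2 = 16.9 MHz, appears at 14.2 MHz.
107.6 MHz mod fs = 6.2 MHz.
6.2 MHz ≤ fs/2 = 16.9 MHz, appears at 6.2 MHz.
149.8 MHz mod fs = 14.6 MHz.
14.6 MHz ≤ fs/2 = 16.9 MHz, appears at 14.6 MHz.
138 MHz mod fs = 2.8 MHz.
2.8 MHz ≤ fs/2 = 16.9 MHz, appears at 2.8 MHz.
Distinct values: {0.4 MHz, 2.8 MHz, 6.2 MHz, 14.2 MHz, 14.6 MHz}.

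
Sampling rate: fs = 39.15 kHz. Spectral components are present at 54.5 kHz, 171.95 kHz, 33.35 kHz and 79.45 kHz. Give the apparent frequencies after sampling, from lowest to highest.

fs/2 = 19.575 kHz.
54.5 kHz mod fs = 15.35 kHz.
15.35 kHz ≤ fs/2 = 19.575 kHz, appears at 15.35 kHz.
171.95 kHz mod fs = 15.35 kHz.
15.35 kHz ≤ fs/2 = 19.575 kHz, appears at 15.35 kHz.
33.35 kHz > fs/2 = 19.575 kHz, folds to fs − 33.35 kHz = 5.8 kHz.
79.45 kHz mod fs = 1.15 kHz.
1.15 kHz ≤ fs/2 = 19.575 kHz, appears at 1.15 kHz.
Distinct values: {1.15 kHz, 5.8 kHz, 15.35 kHz}.

1.15 kHz, 5.8 kHz, 15.35 kHz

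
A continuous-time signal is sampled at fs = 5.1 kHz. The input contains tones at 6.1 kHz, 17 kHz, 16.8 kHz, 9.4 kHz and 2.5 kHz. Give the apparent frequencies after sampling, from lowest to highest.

fs/2 = 2.55 kHz.
6.1 kHz mod fs = 1 kHz.
1 kHz ≤ fs/2 = 2.55 kHz, appears at 1 kHz.
17 kHz mod fs = 1.7 kHz.
1.7 kHz ≤ fs/2 = 2.55 kHz, appears at 1.7 kHz.
16.8 kHz mod fs = 1.5 kHz.
1.5 kHz ≤ fs/2 = 2.55 kHz, appears at 1.5 kHz.
9.4 kHz mod fs = 4.3 kHz.
4.3 kHz > fs/2 = 2.55 kHz, folds to fs − 4.3 kHz = 0.8 kHz.
2.5 kHz ≤ fs/2 = 2.55 kHz, passes unchanged.
Distinct values: {0.8 kHz, 1 kHz, 1.5 kHz, 1.7 kHz, 2.5 kHz}.

0.8 kHz, 1 kHz, 1.5 kHz, 1.7 kHz, 2.5 kHz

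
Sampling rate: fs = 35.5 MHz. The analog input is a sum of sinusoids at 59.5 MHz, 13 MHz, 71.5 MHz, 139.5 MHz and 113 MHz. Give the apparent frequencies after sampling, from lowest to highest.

fs/2 = 17.75 MHz.
59.5 MHz mod fs = 24 MHz.
24 MHz > fs/2 = 17.75 MHz, folds to fs − 24 MHz = 11.5 MHz.
13 MHz ≤ fs/2 = 17.75 MHz, passes unchanged.
71.5 MHz mod fs = 0.5 MHz.
0.5 MHz ≤ fs/2 = 17.75 MHz, appears at 0.5 MHz.
139.5 MHz mod fs = 33 MHz.
33 MHz > fs/2 = 17.75 MHz, folds to fs − 33 MHz = 2.5 MHz.
113 MHz mod fs = 6.5 MHz.
6.5 MHz ≤ fs/2 = 17.75 MHz, appears at 6.5 MHz.
Distinct values: {0.5 MHz, 2.5 MHz, 6.5 MHz, 11.5 MHz, 13 MHz}.

0.5 MHz, 2.5 MHz, 6.5 MHz, 11.5 MHz, 13 MHz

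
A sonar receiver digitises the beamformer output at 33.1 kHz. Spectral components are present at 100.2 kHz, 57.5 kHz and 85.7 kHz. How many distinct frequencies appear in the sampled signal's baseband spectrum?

3

fs/2 = 16.55 kHz.
100.2 kHz mod fs = 0.9 kHz.
0.9 kHz ≤ fs/2 = 16.55 kHz, appears at 0.9 kHz.
57.5 kHz mod fs = 24.4 kHz.
24.4 kHz > fs/2 = 16.55 kHz, folds to fs − 24.4 kHz = 8.7 kHz.
85.7 kHz mod fs = 19.5 kHz.
19.5 kHz > fs/2 = 16.55 kHz, folds to fs − 19.5 kHz = 13.6 kHz.
Distinct values: {0.9 kHz, 8.7 kHz, 13.6 kHz} → 3.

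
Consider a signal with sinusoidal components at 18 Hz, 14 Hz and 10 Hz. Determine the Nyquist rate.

36 Hz

Highest-frequency component: 18 Hz.
Nyquist rate = 2 × 18 Hz = 36 Hz.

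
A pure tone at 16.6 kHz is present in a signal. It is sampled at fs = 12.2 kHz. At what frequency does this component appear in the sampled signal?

16.6 kHz mod fs = 4.4 kHz.
4.4 kHz ≤ fs/2 = 6.1 kHz, appears at 4.4 kHz.

4.4 kHz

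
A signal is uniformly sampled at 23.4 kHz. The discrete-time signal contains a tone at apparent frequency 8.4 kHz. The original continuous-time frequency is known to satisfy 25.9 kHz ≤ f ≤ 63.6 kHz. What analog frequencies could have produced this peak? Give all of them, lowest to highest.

31.8 kHz, 38.4 kHz, 55.2 kHz, 61.8 kHz

Frequencies that alias to 8.4 kHz are k·fs ± 8.4 kHz for integer k ≥ 0.
k=0: 8.4 kHz.
k=1: 15 kHz, 31.8 kHz.
k=2: 38.4 kHz, 55.2 kHz.
k=3: 61.8 kHz, 78.6 kHz.
k=4: 85.2 kHz, 102 kHz.
Within [25.9 kHz, 63.6 kHz]: 31.8 kHz, 38.4 kHz, 55.2 kHz, 61.8 kHz.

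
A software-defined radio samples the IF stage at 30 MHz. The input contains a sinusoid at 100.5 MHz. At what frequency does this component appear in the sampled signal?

10.5 MHz

100.5 MHz mod fs = 10.5 MHz.
10.5 MHz ≤ fs/2 = 15 MHz, appears at 10.5 MHz.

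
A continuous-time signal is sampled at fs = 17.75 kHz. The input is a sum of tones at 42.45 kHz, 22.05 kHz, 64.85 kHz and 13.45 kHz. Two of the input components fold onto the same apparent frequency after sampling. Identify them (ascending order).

fs/2 = 8.875 kHz.
42.45 kHz mod fs = 6.95 kHz.
6.95 kHz ≤ fs/2 = 8.875 kHz, appears at 6.95 kHz.
22.05 kHz mod fs = 4.3 kHz.
4.3 kHz ≤ fs/2 = 8.875 kHz, appears at 4.3 kHz.
64.85 kHz mod fs = 11.6 kHz.
11.6 kHz > fs/2 = 8.875 kHz, folds to fs − 11.6 kHz = 6.15 kHz.
13.45 kHz > fs/2 = 8.875 kHz, folds to fs − 13.45 kHz = 4.3 kHz.
13.45 kHz and 22.05 kHz both map to 4.3 kHz.

13.45 kHz, 22.05 kHz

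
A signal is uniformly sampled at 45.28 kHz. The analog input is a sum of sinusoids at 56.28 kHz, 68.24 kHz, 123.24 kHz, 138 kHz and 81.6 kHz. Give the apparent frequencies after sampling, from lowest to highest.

fs/2 = 22.64 kHz.
56.28 kHz mod fs = 11 kHz.
11 kHz ≤ fs/2 = 22.64 kHz, appears at 11 kHz.
68.24 kHz mod fs = 22.96 kHz.
22.96 kHz > fs/2 = 22.64 kHz, folds to fs − 22.96 kHz = 22.32 kHz.
123.24 kHz mod fs = 32.68 kHz.
32.68 kHz > fs/2 = 22.64 kHz, folds to fs − 32.68 kHz = 12.6 kHz.
138 kHz mod fs = 2.16 kHz.
2.16 kHz ≤ fs/2 = 22.64 kHz, appears at 2.16 kHz.
81.6 kHz mod fs = 36.32 kHz.
36.32 kHz > fs/2 = 22.64 kHz, folds to fs − 36.32 kHz = 8.96 kHz.
Distinct values: {2.16 kHz, 8.96 kHz, 11 kHz, 12.6 kHz, 22.32 kHz}.

2.16 kHz, 8.96 kHz, 11 kHz, 12.6 kHz, 22.32 kHz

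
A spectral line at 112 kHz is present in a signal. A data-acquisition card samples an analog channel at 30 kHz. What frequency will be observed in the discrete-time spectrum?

112 kHz mod fs = 22 kHz.
22 kHz > fs/2 = 15 kHz, folds to fs − 22 kHz = 8 kHz.

8 kHz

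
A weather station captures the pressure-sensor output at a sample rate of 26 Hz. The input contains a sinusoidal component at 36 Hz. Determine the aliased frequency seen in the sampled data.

36 Hz mod fs = 10 Hz.
10 Hz ≤ fs/2 = 13 Hz, appears at 10 Hz.

10 Hz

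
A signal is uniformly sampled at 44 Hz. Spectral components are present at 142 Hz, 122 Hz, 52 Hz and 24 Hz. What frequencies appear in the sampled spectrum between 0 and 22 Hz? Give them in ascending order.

fs/2 = 22 Hz.
142 Hz mod fs = 10 Hz.
10 Hz ≤ fs/2 = 22 Hz, appears at 10 Hz.
122 Hz mod fs = 34 Hz.
34 Hz > fs/2 = 22 Hz, folds to fs − 34 Hz = 10 Hz.
52 Hz mod fs = 8 Hz.
8 Hz ≤ fs/2 = 22 Hz, appears at 8 Hz.
24 Hz > fs/2 = 22 Hz, folds to fs − 24 Hz = 20 Hz.
Distinct values: {8 Hz, 10 Hz, 20 Hz}.

8 Hz, 10 Hz, 20 Hz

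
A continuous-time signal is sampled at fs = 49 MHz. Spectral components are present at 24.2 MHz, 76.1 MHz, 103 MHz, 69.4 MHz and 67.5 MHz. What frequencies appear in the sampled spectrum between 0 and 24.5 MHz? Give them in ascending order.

fs/2 = 24.5 MHz.
24.2 MHz ≤ fs/2 = 24.5 MHz, passes unchanged.
76.1 MHz mod fs = 27.1 MHz.
27.1 MHz > fs/2 = 24.5 MHz, folds to fs − 27.1 MHz = 21.9 MHz.
103 MHz mod fs = 5 MHz.
5 MHz ≤ fs/2 = 24.5 MHz, appears at 5 MHz.
69.4 MHz mod fs = 20.4 MHz.
20.4 MHz ≤ fs/2 = 24.5 MHz, appears at 20.4 MHz.
67.5 MHz mod fs = 18.5 MHz.
18.5 MHz ≤ fs/2 = 24.5 MHz, appears at 18.5 MHz.
Distinct values: {5 MHz, 18.5 MHz, 20.4 MHz, 21.9 MHz, 24.2 MHz}.

5 MHz, 18.5 MHz, 20.4 MHz, 21.9 MHz, 24.2 MHz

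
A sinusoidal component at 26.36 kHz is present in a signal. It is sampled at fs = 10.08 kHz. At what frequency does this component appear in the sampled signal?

3.88 kHz

26.36 kHz mod fs = 6.2 kHz.
6.2 kHz > fs/2 = 5.04 kHz, folds to fs − 6.2 kHz = 3.88 kHz.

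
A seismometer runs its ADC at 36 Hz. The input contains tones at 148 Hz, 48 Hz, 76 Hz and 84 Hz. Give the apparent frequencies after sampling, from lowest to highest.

fs/2 = 18 Hz.
148 Hz mod fs = 4 Hz.
4 Hz ≤ fs/2 = 18 Hz, appears at 4 Hz.
48 Hz mod fs = 12 Hz.
12 Hz ≤ fs/2 = 18 Hz, appears at 12 Hz.
76 Hz mod fs = 4 Hz.
4 Hz ≤ fs/2 = 18 Hz, appears at 4 Hz.
84 Hz mod fs = 12 Hz.
12 Hz ≤ fs/2 = 18 Hz, appears at 12 Hz.
Distinct values: {4 Hz, 12 Hz}.

4 Hz, 12 Hz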